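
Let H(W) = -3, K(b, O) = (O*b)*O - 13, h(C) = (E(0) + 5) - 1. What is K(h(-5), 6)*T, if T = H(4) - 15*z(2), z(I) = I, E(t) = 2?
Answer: -6699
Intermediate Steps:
h(C) = 6 (h(C) = (2 + 5) - 1 = 7 - 1 = 6)
K(b, O) = -13 + b*O² (K(b, O) = b*O² - 13 = -13 + b*O²)
T = -33 (T = -3 - 15*2 = -3 - 30 = -33)
K(h(-5), 6)*T = (-13 + 6*6²)*(-33) = (-13 + 6*36)*(-33) = (-13 + 216)*(-33) = 203*(-33) = -6699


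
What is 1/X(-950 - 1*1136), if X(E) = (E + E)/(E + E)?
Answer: 1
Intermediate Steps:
X(E) = 1 (X(E) = (2*E)/((2*E)) = (2*E)*(1/(2*E)) = 1)
1/X(-950 - 1*1136) = 1/1 = 1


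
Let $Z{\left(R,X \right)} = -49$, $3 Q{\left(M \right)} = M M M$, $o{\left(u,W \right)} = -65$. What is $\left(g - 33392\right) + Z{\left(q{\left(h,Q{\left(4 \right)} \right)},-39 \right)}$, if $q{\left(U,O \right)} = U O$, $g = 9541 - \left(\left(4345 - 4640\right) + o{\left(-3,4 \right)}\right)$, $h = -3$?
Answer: $-23540$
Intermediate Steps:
$Q{\left(M \right)} = \frac{M^{3}}{3}$ ($Q{\left(M \right)} = \frac{M M M}{3} = \frac{M^{2} M}{3} = \frac{M^{3}}{3}$)
$g = 9901$ ($g = 9541 - \left(\left(4345 - 4640\right) - 65\right) = 9541 - \left(-295 - 65\right) = 9541 - -360 = 9541 + 360 = 9901$)
$q{\left(U,O \right)} = O U$
$\left(g - 33392\right) + Z{\left(q{\left(h,Q{\left(4 \right)} \right)},-39 \right)} = \left(9901 - 33392\right) - 49 = -23491 - 49 = -23540$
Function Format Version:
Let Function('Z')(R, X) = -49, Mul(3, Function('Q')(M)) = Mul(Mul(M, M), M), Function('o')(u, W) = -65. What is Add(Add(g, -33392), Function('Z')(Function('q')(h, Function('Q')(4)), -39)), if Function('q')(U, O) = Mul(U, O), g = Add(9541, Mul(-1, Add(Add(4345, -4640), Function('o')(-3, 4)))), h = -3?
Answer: -23540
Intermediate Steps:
Function('Q')(M) = Mul(Rational(1, 3), Pow(M, 3)) (Function('Q')(M) = Mul(Rational(1, 3), Mul(Mul(M, M), M)) = Mul(Rational(1, 3), Mul(Pow(M, 2), M)) = Mul(Rational(1, 3), Pow(M, 3)))
g = 9901 (g = Add(9541, Mul(-1, Add(Add(4345, -4640), -65))) = Add(9541, Mul(-1, Add(-295, -65))) = Add(9541, Mul(-1, -360)) = Add(9541, 360) = 9901)
Function('q')(U, O) = Mul(O, U)
Add(Add(g, -33392), Function('Z')(Function('q')(h, Function('Q')(4)), -39)) = Add(Add(9901, -33392), -49) = Add(-23491, -49) = -23540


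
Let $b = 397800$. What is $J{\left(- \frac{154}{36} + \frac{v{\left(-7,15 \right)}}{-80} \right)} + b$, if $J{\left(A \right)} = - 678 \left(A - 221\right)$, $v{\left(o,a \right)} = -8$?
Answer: $\frac{8257058}{15} \approx 5.5047 \cdot 10^{5}$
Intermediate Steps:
$J{\left(A \right)} = 149838 - 678 A$ ($J{\left(A \right)} = - 678 \left(A - 221\right) = - 678 \left(-221 + A\right) = 149838 - 678 A$)
$J{\left(- \frac{154}{36} + \frac{v{\left(-7,15 \right)}}{-80} \right)} + b = \left(149838 - 678 \left(- \frac{154}{36} - \frac{8}{-80}\right)\right) + 397800 = \left(149838 - 678 \left(\left(-154\right) \frac{1}{36} - - \frac{1}{10}\right)\right) + 397800 = \left(149838 - 678 \left(- \frac{77}{18} + \frac{1}{10}\right)\right) + 397800 = \left(149838 - - \frac{42488}{15}\right) + 397800 = \left(149838 + \frac{42488}{15}\right) + 397800 = \frac{2290058}{15} + 397800 = \frac{8257058}{15}$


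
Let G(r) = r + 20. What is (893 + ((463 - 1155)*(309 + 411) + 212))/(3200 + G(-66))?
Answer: -26165/166 ≈ -157.62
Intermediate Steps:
G(r) = 20 + r
(893 + ((463 - 1155)*(309 + 411) + 212))/(3200 + G(-66)) = (893 + ((463 - 1155)*(309 + 411) + 212))/(3200 + (20 - 66)) = (893 + (-692*720 + 212))/(3200 - 46) = (893 + (-498240 + 212))/3154 = (893 - 498028)*(1/3154) = -497135*1/3154 = -26165/166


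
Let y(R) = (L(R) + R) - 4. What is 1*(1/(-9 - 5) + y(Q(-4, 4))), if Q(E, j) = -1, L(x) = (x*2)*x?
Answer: -43/14 ≈ -3.0714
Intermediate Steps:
L(x) = 2*x² (L(x) = (2*x)*x = 2*x²)
y(R) = -4 + R + 2*R² (y(R) = (2*R² + R) - 4 = (R + 2*R²) - 4 = -4 + R + 2*R²)
1*(1/(-9 - 5) + y(Q(-4, 4))) = 1*(1/(-9 - 5) + (-4 - 1 + 2*(-1)²)) = 1*(1/(-14) + (-4 - 1 + 2*1)) = 1*(-1/14 + (-4 - 1 + 2)) = 1*(-1/14 - 3) = 1*(-43/14) = -43/14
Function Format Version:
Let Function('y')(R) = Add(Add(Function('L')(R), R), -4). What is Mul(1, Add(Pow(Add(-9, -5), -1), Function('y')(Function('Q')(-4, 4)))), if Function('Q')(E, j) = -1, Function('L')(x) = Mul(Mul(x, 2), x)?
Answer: Rational(-43, 14) ≈ -3.0714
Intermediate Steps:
Function('L')(x) = Mul(2, Pow(x, 2)) (Function('L')(x) = Mul(Mul(2, x), x) = Mul(2, Pow(x, 2)))
Function('y')(R) = Add(-4, R, Mul(2, Pow(R, 2))) (Function('y')(R) = Add(Add(Mul(2, Pow(R, 2)), R), -4) = Add(Add(R, Mul(2, Pow(R, 2))), -4) = Add(-4, R, Mul(2, Pow(R, 2))))
Mul(1, Add(Pow(Add(-9, -5), -1), Function('y')(Function('Q')(-4, 4)))) = Mul(1, Add(Pow(Add(-9, -5), -1), Add(-4, -1, Mul(2, Pow(-1, 2))))) = Mul(1, Add(Pow(-14, -1), Add(-4, -1, Mul(2, 1)))) = Mul(1, Add(Rational(-1, 14), Add(-4, -1, 2))) = Mul(1, Add(Rational(-1, 14), -3)) = Mul(1, Rational(-43, 14)) = Rational(-43, 14)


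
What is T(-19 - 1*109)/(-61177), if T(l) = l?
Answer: 128/61177 ≈ 0.0020923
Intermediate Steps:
T(-19 - 1*109)/(-61177) = (-19 - 1*109)/(-61177) = (-19 - 109)*(-1/61177) = -128*(-1/61177) = 128/61177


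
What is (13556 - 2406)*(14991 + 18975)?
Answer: 378720900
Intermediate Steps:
(13556 - 2406)*(14991 + 18975) = 11150*33966 = 378720900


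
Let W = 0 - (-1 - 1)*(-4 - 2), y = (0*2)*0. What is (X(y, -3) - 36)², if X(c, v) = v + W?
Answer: 2601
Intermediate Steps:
y = 0 (y = 0*0 = 0)
W = -12 (W = 0 - (-2)*(-6) = 0 - 1*12 = 0 - 12 = -12)
X(c, v) = -12 + v (X(c, v) = v - 12 = -12 + v)
(X(y, -3) - 36)² = ((-12 - 3) - 36)² = (-15 - 36)² = (-51)² = 2601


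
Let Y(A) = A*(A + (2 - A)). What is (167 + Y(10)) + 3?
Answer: 190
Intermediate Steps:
Y(A) = 2*A (Y(A) = A*2 = 2*A)
(167 + Y(10)) + 3 = (167 + 2*10) + 3 = (167 + 20) + 3 = 187 + 3 = 190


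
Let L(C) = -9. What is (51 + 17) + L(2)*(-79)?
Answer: 779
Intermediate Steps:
(51 + 17) + L(2)*(-79) = (51 + 17) - 9*(-79) = 68 + 711 = 779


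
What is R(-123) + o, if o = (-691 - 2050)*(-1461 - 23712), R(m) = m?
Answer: 68999070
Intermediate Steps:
o = 68999193 (o = -2741*(-25173) = 68999193)
R(-123) + o = -123 + 68999193 = 68999070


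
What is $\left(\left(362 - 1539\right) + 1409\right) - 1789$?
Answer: $-1557$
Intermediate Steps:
$\left(\left(362 - 1539\right) + 1409\right) - 1789 = \left(-1177 + 1409\right) - 1789 = 232 - 1789 = -1557$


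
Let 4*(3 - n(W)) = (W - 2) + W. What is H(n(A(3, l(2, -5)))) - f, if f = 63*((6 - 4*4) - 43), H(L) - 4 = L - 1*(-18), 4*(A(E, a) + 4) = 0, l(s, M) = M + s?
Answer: 6733/2 ≈ 3366.5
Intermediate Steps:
A(E, a) = -4 (A(E, a) = -4 + (¼)*0 = -4 + 0 = -4)
n(W) = 7/2 - W/2 (n(W) = 3 - ((W - 2) + W)/4 = 3 - ((-2 + W) + W)/4 = 3 - (-2 + 2*W)/4 = 3 + (½ - W/2) = 7/2 - W/2)
H(L) = 22 + L (H(L) = 4 + (L - 1*(-18)) = 4 + (L + 18) = 4 + (18 + L) = 22 + L)
f = -3339 (f = 63*((6 - 16) - 43) = 63*(-10 - 43) = 63*(-53) = -3339)
H(n(A(3, l(2, -5)))) - f = (22 + (7/2 - ½*(-4))) - 1*(-3339) = (22 + (7/2 + 2)) + 3339 = (22 + 11/2) + 3339 = 55/2 + 3339 = 6733/2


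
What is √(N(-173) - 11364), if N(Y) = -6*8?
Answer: 6*I*√317 ≈ 106.83*I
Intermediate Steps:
N(Y) = -48
√(N(-173) - 11364) = √(-48 - 11364) = √(-11412) = 6*I*√317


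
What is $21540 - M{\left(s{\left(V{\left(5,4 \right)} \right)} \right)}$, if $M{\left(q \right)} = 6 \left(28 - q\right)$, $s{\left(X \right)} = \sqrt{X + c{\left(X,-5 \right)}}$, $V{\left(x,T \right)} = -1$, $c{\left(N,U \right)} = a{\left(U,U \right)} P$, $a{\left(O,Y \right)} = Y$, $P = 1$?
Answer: $21372 + 6 i \sqrt{6} \approx 21372.0 + 14.697 i$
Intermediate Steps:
$c{\left(N,U \right)} = U$ ($c{\left(N,U \right)} = U 1 = U$)
$s{\left(X \right)} = \sqrt{-5 + X}$ ($s{\left(X \right)} = \sqrt{X - 5} = \sqrt{-5 + X}$)
$M{\left(q \right)} = 168 - 6 q$
$21540 - M{\left(s{\left(V{\left(5,4 \right)} \right)} \right)} = 21540 - \left(168 - 6 \sqrt{-5 - 1}\right) = 21540 - \left(168 - 6 \sqrt{-6}\right) = 21540 - \left(168 - 6 i \sqrt{6}\right) = 21372 + 6 i \sqrt{6}$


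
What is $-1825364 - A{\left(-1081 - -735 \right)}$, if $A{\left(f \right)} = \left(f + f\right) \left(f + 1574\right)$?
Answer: $-975588$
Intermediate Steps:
$A{\left(f \right)} = 2 f \left(1574 + f\right)$
$-1825364 - A{\left(-1081 - -735 \right)} = -1825364 - 2 \left(-1081 - -735\right) \left(1574 - 346\right) = -1825364 - 2 \left(-1081 + 735\right) \left(1574 + \left(-1081 + 735\right)\right) = -1825364 - 2 \left(-346\right) \left(1574 - 346\right) = -1825364 - 2 \left(-346\right) 1228 = -1825364 - -849776 = -1825364 + 849776 = -975588$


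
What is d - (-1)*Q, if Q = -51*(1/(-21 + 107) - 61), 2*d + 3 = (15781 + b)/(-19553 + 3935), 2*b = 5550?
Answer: 1043731070/335787 ≈ 3108.3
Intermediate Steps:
b = 2775 (b = (1/2)*5550 = 2775)
d = -32705/15618 (d = -3/2 + ((15781 + 2775)/(-19553 + 3935))/2 = -3/2 + (18556/(-15618))/2 = -3/2 + (18556*(-1/15618))/2 = -3/2 + (1/2)*(-9278/7809) = -3/2 - 4639/7809 = -32705/15618 ≈ -2.0941)
Q = 267495/86 (Q = -51*(1/86 - 61) = -51*(-5245/86) = 267495/86 ≈ 3110.4)
d - (-1)*Q = -32705/15618 - (-1)*267495/86 = -32705/15618 - 1*(-267495/86) = -32705/15618 + 267495/86 = 1043731070/335787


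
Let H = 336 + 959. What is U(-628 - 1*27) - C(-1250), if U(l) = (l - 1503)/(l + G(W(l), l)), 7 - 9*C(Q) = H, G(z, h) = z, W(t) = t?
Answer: 853351/5895 ≈ 144.76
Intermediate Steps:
H = 1295
C(Q) = -1288/9 (C(Q) = 7/9 - 1/9*1295 = 7/9 - 1295/9 = -1288/9)
U(l) = (-1503 + l)/(2*l) (U(l) = (l - 1503)/(l + l) = (-1503 + l)/((2*l)) = (-1503 + l)*(1/(2*l)) = (-1503 + l)/(2*l))
U(-628 - 1*27) - C(-1250) = (-1503 + (-628 - 1*27))/(2*(-628 - 1*27)) - 1*(-1288/9) = (-1503 + (-628 - 27))/(2*(-628 - 27)) + 1288/9 = (1/2)*(-1503 - 655)/(-655) + 1288/9 = (1/2)*(-1/655)*(-2158) + 1288/9 = 1079/655 + 1288/9 = 853351/5895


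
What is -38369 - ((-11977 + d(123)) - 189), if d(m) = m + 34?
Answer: -26360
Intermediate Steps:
d(m) = 34 + m
-38369 - ((-11977 + d(123)) - 189) = -38369 - ((-11977 + (34 + 123)) - 189) = -38369 - ((-11977 + 157) - 189) = -38369 - (-11820 - 189) = -38369 - 1*(-12009) = -38369 + 12009 = -26360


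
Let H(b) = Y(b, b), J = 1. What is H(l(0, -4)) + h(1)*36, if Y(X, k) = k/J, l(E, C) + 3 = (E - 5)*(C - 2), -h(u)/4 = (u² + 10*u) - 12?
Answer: 171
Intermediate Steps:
h(u) = 48 - 40*u - 4*u² (h(u) = -4*((u² + 10*u) - 12) = -4*(-12 + u² + 10*u) = 48 - 40*u - 4*u²)
l(E, C) = -3 + (-5 + E)*(-2 + C) (l(E, C) = -3 + (E - 5)*(C - 2) = -3 + (-5 + E)*(-2 + C))
Y(X, k) = k (Y(X, k) = k/1 = k*1 = k)
H(b) = b
H(l(0, -4)) + h(1)*36 = (7 - 5*(-4) - 2*0 - 4*0) + (48 - 40*1 - 4*1²)*36 = (7 + 20 + 0 + 0) + (48 - 40 - 4*1)*36 = 27 + (48 - 40 - 4)*36 = 27 + 4*36 = 27 + 144 = 171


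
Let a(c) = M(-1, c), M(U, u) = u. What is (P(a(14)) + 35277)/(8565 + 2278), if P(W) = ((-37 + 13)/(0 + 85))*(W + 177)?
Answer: 2993961/921655 ≈ 3.2485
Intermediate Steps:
a(c) = c
P(W) = -4248/85 - 24*W/85 (P(W) = (-24/85)*(177 + W) = (-24*1/85)*(177 + W) = -24*(177 + W)/85 = -4248/85 - 24*W/85)
(P(a(14)) + 35277)/(8565 + 2278) = ((-4248/85 - 24/85*14) + 35277)/(8565 + 2278) = ((-4248/85 - 336/85) + 35277)/10843 = (-4584/85 + 35277)*(1/10843) = (2993961/85)*(1/10843) = 2993961/921655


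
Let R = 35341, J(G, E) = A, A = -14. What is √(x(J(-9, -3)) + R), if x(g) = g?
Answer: √35327 ≈ 187.95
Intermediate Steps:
J(G, E) = -14
√(x(J(-9, -3)) + R) = √(-14 + 35341) = √35327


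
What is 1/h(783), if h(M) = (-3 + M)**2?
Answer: 1/608400 ≈ 1.6437e-6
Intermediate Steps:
1/h(783) = 1/((-3 + 783)**2) = 1/(780**2) = 1/608400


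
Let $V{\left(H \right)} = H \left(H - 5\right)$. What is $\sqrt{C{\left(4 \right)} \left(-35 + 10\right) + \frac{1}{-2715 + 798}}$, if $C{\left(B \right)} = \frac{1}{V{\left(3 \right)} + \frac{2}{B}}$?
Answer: $\frac{\sqrt{224550777}}{7029} \approx 2.1319$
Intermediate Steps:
$V{\left(H \right)} = H \left(-5 + H\right)$
$C{\left(B \right)} = \frac{1}{-6 + \frac{2}{B}}$ ($C{\left(B \right)} = \frac{1}{3 \left(-5 + 3\right) + \frac{2}{B}} = \frac{1}{3 \left(-2\right) + \frac{2}{B}} = \frac{1}{-6 + \frac{2}{B}}$)
$\sqrt{C{\left(4 \right)} \left(-35 + 10\right) + \frac{1}{-2715 + 798}} = \sqrt{\frac{1}{2} \cdot 4 \frac{1}{1 - 12} \left(-35 + 10\right) + \frac{1}{-2715 + 798}} = \sqrt{\frac{1}{2} \cdot 4 \frac{1}{1 - 12} \left(-25\right) + \frac{1}{-1917}} = \sqrt{\frac{1}{2} \cdot 4 \frac{1}{-11} \left(-25\right) - \frac{1}{1917}} = \sqrt{\frac{1}{2} \cdot 4 \left(- \frac{1}{11}\right) \left(-25\right) - \frac{1}{1917}} = \sqrt{\left(- \frac{2}{11}\right) \left(-25\right) - \frac{1}{1917}} = \sqrt{\frac{50}{11} - \frac{1}{1917}} = \sqrt{\frac{95839}{21087}} = \frac{\sqrt{224550777}}{7029}$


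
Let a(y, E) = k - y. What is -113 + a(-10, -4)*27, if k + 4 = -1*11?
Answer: -248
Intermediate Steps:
k = -15 (k = -4 - 1*11 = -4 - 11 = -15)
a(y, E) = -15 - y
-113 + a(-10, -4)*27 = -113 + (-15 - 1*(-10))*27 = -113 + (-15 + 10)*27 = -113 - 5*27 = -113 - 135 = -248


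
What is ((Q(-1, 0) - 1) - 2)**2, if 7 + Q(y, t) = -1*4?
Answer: 196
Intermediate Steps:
Q(y, t) = -11 (Q(y, t) = -7 - 1*4 = -7 - 4 = -11)
((Q(-1, 0) - 1) - 2)**2 = ((-11 - 1) - 2)**2 = (-12 - 2)**2 = (-14)**2 = 196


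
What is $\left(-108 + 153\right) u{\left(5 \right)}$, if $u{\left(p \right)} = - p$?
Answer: $-225$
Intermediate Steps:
$\left(-108 + 153\right) u{\left(5 \right)} = \left(-108 + 153\right) \left(\left(-1\right) 5\right) = 45 \left(-5\right) = -225$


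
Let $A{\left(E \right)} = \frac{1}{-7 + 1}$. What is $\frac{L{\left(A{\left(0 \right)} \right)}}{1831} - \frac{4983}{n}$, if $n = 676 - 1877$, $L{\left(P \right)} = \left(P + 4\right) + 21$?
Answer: $\frac{54922187}{13194186} \approx 4.1626$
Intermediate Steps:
$A{\left(E \right)} = - \frac{1}{6}$ ($A{\left(E \right)} = \frac{1}{-6} = - \frac{1}{6}$)
$L{\left(P \right)} = 25 + P$ ($L{\left(P \right)} = \left(4 + P\right) + 21 = 25 + P$)
$n = -1201$
$\frac{L{\left(A{\left(0 \right)} \right)}}{1831} - \frac{4983}{n} = \frac{25 - \frac{1}{6}}{1831} - \frac{4983}{-1201} = \frac{149}{6} \cdot \frac{1}{1831} - - \frac{4983}{1201} = \frac{149}{10986} + \frac{4983}{1201} = \frac{54922187}{13194186}$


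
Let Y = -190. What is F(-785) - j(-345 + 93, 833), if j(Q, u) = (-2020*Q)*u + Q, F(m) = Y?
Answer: -424030258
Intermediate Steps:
F(m) = -190
j(Q, u) = Q - 2020*Q*u (j(Q, u) = -2020*Q*u + Q = Q - 2020*Q*u)
F(-785) - j(-345 + 93, 833) = -190 - (-345 + 93)*(1 - 2020*833) = -190 - (-252)*(1 - 1682660) = -190 - (-252)*(-1682659) = -190 - 1*424030068 = -190 - 424030068 = -424030258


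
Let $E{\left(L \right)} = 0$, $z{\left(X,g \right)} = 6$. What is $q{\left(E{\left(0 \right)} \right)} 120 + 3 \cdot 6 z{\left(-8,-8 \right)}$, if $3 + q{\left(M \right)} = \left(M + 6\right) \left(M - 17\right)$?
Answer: $-12492$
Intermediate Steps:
$q{\left(M \right)} = -3 + \left(-17 + M\right) \left(6 + M\right)$ ($q{\left(M \right)} = -3 + \left(M + 6\right) \left(M - 17\right) = -3 + \left(6 + M\right) \left(-17 + M\right) = -3 + \left(-17 + M\right) \left(6 + M\right)$)
$q{\left(E{\left(0 \right)} \right)} 120 + 3 \cdot 6 z{\left(-8,-8 \right)} = \left(-105 + 0^{2} - 0\right) 120 + 3 \cdot 6 \cdot 6 = \left(-105 + 0 + 0\right) 120 + 18 \cdot 6 = \left(-105\right) 120 + 108 = -12600 + 108 = -12492$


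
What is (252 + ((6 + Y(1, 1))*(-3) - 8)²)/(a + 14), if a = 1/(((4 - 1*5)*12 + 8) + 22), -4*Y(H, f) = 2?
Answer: 30681/506 ≈ 60.634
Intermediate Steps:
Y(H, f) = -½ (Y(H, f) = -¼*2 = -½)
a = 1/18 (a = 1/(((4 - 5)*12 + 8) + 22) = 1/((-1*12 + 8) + 22) = 1/((-12 + 8) + 22) = 1/(-4 + 22) = 1/18 ≈ 0.055556)
(252 + ((6 + Y(1, 1))*(-3) - 8)²)/(a + 14) = (252 + ((6 - ½)*(-3) - 8)²)/(1/18 + 14) = (252 + ((11/2)*(-3) - 8)²)/(253/18) = (252 + (-33/2 - 8)²)*(18/253) = (252 + (-49/2)²)*(18/253) = (252 + 2401/4)*(18/253) = (3409/4)*(18/253) = 30681/506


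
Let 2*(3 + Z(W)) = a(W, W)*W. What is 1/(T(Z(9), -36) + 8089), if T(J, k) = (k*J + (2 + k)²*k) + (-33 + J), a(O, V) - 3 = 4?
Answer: -2/69115 ≈ -2.8937e-5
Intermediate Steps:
a(O, V) = 7 (a(O, V) = 3 + 4 = 7)
Z(W) = -3 + 7*W/2 (Z(W) = -3 + (7*W)/2 = -3 + 7*W/2)
T(J, k) = -33 + J + J*k + k*(2 + k)² (T(J, k) = (J*k + k*(2 + k)²) + (-33 + J) = -33 + J + J*k + k*(2 + k)²)
1/(T(Z(9), -36) + 8089) = 1/((-33 + (-3 + (7/2)*9) + (-3 + (7/2)*9)*(-36) - 36*(2 - 36)²) + 8089) = 1/((-33 + (-3 + 63/2) + (-3 + 63/2)*(-36) - 36*(-34)²) + 8089) = 1/((-33 + 57/2 + (57/2)*(-36) - 36*1156) + 8089) = 1/((-33 + 57/2 - 1026 - 41616) + 8089) = 1/(-85293/2 + 8089) = 1/(-69115/2) = -2/69115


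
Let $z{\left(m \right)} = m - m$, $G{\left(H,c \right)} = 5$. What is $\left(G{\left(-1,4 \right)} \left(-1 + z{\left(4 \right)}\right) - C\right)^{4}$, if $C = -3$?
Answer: $16$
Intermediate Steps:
$z{\left(m \right)} = 0$
$\left(G{\left(-1,4 \right)} \left(-1 + z{\left(4 \right)}\right) - C\right)^{4} = \left(5 \left(-1 + 0\right) - -3\right)^{4} = \left(5 \left(-1\right) + 3\right)^{4} = \left(-5 + 3\right)^{4} = \left(-2\right)^{4} = 16$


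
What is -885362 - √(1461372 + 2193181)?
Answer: -885362 - √3654553 ≈ -8.8727e+5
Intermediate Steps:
-885362 - √(1461372 + 2193181) = -885362 - √3654553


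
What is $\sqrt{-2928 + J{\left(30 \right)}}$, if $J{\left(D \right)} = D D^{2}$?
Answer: $2 \sqrt{6018} \approx 155.15$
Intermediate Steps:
$J{\left(D \right)} = D^{3}$
$\sqrt{-2928 + J{\left(30 \right)}} = \sqrt{-2928 + 30^{3}} = \sqrt{-2928 + 27000} = \sqrt{24072} = 2 \sqrt{6018}$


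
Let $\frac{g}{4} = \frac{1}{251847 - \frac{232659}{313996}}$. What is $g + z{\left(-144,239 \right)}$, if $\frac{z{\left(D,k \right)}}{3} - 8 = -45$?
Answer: $- \frac{8777736436799}{79078717953} \approx -111.0$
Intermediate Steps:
$z{\left(D,k \right)} = -111$ ($z{\left(D,k \right)} = 24 + 3 \left(-45\right) = 24 - 135 = -111$)
$g = \frac{1255984}{79078717953}$ ($g = \frac{4}{251847 - \frac{232659}{313996}} = \frac{4}{\frac{79078717953}{313996}} = 4 \cdot \frac{313996}{79078717953} = \frac{1255984}{79078717953} \approx 1.5883 \cdot 10^{-5}$)
$g + z{\left(-144,239 \right)} = \frac{1255984}{79078717953} - 111 = - \frac{8777736436799}{79078717953}$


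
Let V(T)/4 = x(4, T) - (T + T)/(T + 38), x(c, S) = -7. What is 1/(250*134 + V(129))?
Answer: 167/5588792 ≈ 2.9881e-5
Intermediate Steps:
V(T) = -28 - 8*T/(38 + T) (V(T) = 4*(-7 - (T + T)/(T + 38)) = 4*(-7 - 2*T/(38 + T)) = -28 - 8*T/(38 + T))
1/(250*134 + V(129)) = 1/(250*134 + 4*(-266 - 9*129)/(38 + 129)) = 1/(33500 + 4*(-266 - 1161)/167) = 1/(33500 + 4*(1/167)*(-1427)) = 1/(33500 - 5708/167) = 1/(5588792/167) = 167/5588792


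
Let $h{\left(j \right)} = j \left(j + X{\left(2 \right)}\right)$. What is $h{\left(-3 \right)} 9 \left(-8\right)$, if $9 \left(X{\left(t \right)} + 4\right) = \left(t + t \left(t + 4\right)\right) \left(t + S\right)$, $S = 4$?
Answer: $504$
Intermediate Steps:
$X{\left(t \right)} = -4 + \frac{\left(4 + t\right) \left(t + t \left(4 + t\right)\right)}{9}$ ($X{\left(t \right)} = -4 + \frac{\left(t + t \left(t + 4\right)\right) \left(t + 4\right)}{9} = -4 + \frac{\left(t + t \left(4 + t\right)\right) \left(4 + t\right)}{9} = -4 + \frac{\left(4 + t\right) \left(t + t \left(4 + t\right)\right)}{9}$)
$h{\left(j \right)} = j \left(\frac{16}{3} + j\right)$ ($h{\left(j \right)} = j \left(j + \left(-4 + 2^{2} + \frac{2^{3}}{9} + \frac{20}{9} \cdot 2\right)\right) = j \left(j + \left(-4 + 4 + \frac{1}{9} \cdot 8 + \frac{40}{9}\right)\right) = j \left(j + \left(-4 + 4 + \frac{8}{9} + \frac{40}{9}\right)\right) = j \left(j + \frac{16}{3}\right) = j \left(\frac{16}{3} + j\right)$)
$h{\left(-3 \right)} 9 \left(-8\right) = \frac{1}{3} \left(-3\right) \left(16 + 3 \left(-3\right)\right) 9 \left(-8\right) = \frac{1}{3} \left(-3\right) \left(16 - 9\right) 9 \left(-8\right) = \frac{1}{3} \left(-3\right) 7 \cdot 9 \left(-8\right) = \left(-7\right) 9 \left(-8\right) = \left(-63\right) \left(-8\right) = 504$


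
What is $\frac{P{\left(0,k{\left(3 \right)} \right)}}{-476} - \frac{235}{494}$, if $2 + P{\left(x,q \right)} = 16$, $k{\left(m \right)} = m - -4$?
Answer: $- \frac{2121}{4199} \approx -0.50512$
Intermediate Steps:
$k{\left(m \right)} = 4 + m$ ($k{\left(m \right)} = m + 4 = 4 + m$)
$P{\left(x,q \right)} = 14$ ($P{\left(x,q \right)} = -2 + 16 = 14$)
$\frac{P{\left(0,k{\left(3 \right)} \right)}}{-476} - \frac{235}{494} = \frac{14}{-476} - \frac{235}{494} = 14 \left(- \frac{1}{476}\right) - \frac{235}{494} = - \frac{1}{34} - \frac{235}{494} = - \frac{2121}{4199}$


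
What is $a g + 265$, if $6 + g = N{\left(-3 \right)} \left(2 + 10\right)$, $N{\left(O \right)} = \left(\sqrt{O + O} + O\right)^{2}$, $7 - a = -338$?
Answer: $10615 - 24840 i \sqrt{6} \approx 10615.0 - 60845.0 i$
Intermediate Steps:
$a = 345$ ($a = 7 - -338 = 7 + 338 = 345$)
$N{\left(O \right)} = \left(O + \sqrt{2} \sqrt{O}\right)^{2}$ ($N{\left(O \right)} = \left(\sqrt{2 O} + O\right)^{2} = \left(\sqrt{2} \sqrt{O} + O\right)^{2} = \left(O + \sqrt{2} \sqrt{O}\right)^{2}$)
$g = -6 + 12 \left(-3 + i \sqrt{6}\right)^{2}$ ($g = -6 + \left(-3 + \sqrt{2} \sqrt{-3}\right)^{2} \left(2 + 10\right) = -6 + \left(-3 + \sqrt{2} i \sqrt{3}\right)^{2} \cdot 12 = -6 + \left(-3 + i \sqrt{6}\right)^{2} \cdot 12 = -6 + 12 \left(-3 + i \sqrt{6}\right)^{2} \approx 30.0 - 176.36 i$)
$a g + 265 = 345 \left(30 - 72 i \sqrt{6}\right) + 265 = \left(10350 - 24840 i \sqrt{6}\right) + 265 = 10615 - 24840 i \sqrt{6}$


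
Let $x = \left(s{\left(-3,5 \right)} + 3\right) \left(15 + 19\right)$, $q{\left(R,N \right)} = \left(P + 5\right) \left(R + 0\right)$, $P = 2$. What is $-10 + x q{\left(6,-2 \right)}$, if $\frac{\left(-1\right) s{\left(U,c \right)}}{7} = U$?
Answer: $34262$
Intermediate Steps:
$s{\left(U,c \right)} = - 7 U$
$q{\left(R,N \right)} = 7 R$ ($q{\left(R,N \right)} = \left(2 + 5\right) \left(R + 0\right) = 7 R$)
$x = 816$ ($x = \left(\left(-7\right) \left(-3\right) + 3\right) \left(15 + 19\right) = \left(21 + 3\right) 34 = 24 \cdot 34 = 816$)
$-10 + x q{\left(6,-2 \right)} = -10 + 816 \cdot 7 \cdot 6 = -10 + 816 \cdot 42 = -10 + 34272 = 34262$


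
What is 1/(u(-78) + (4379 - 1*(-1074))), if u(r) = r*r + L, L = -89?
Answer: 1/11448 ≈ 8.7352e-5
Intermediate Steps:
u(r) = -89 + r**2 (u(r) = r*r - 89 = r**2 - 89 = -89 + r**2)
1/(u(-78) + (4379 - 1*(-1074))) = 1/((-89 + (-78)**2) + (4379 - 1*(-1074))) = 1/((-89 + 6084) + (4379 + 1074)) = 1/(5995 + 5453) = 1/11448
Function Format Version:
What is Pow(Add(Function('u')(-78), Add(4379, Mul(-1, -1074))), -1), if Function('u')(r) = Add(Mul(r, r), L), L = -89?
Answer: Rational(1, 11448) ≈ 8.7352e-5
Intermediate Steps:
Function('u')(r) = Add(-89, Pow(r, 2)) (Function('u')(r) = Add(Mul(r, r), -89) = Add(Pow(r, 2), -89) = Add(-89, Pow(r, 2)))
Pow(Add(Function('u')(-78), Add(4379, Mul(-1, -1074))), -1) = Pow(Add(Add(-89, Pow(-78, 2)), Add(4379, Mul(-1, -1074))), -1) = Pow(Add(Add(-89, 6084), Add(4379, 1074)), -1) = Pow(Add(5995, 5453), -1) = Pow(11448, -1) = Rational(1, 11448)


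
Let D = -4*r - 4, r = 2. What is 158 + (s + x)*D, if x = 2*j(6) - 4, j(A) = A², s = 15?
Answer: -838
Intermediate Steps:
x = 68 (x = 2*6² - 4 = 2*36 - 4 = 72 - 4 = 68)
D = -12 (D = -4*2 - 4 = -8 - 4 = -12)
158 + (s + x)*D = 158 + (15 + 68)*(-12) = 158 + 83*(-12) = 158 - 996 = -838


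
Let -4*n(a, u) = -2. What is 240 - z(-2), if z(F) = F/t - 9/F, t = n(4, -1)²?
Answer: 487/2 ≈ 243.50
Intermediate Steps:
n(a, u) = ½ (n(a, u) = -¼*(-2) = ½)
t = ¼ (t = (½)² = ¼ ≈ 0.25000)
z(F) = -9/F + 4*F (z(F) = F/(¼) - 9/F = F*4 - 9/F = 4*F - 9/F = -9/F + 4*F)
240 - z(-2) = 240 - (-9/(-2) + 4*(-2)) = 240 - (-9*(-½) - 8) = 240 - (9/2 - 8) = 240 - 1*(-7/2) = 240 + 7/2 = 487/2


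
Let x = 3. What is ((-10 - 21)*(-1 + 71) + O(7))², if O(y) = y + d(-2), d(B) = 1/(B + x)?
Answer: 4674244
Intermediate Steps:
d(B) = 1/(3 + B) (d(B) = 1/(B + 3) = 1/(3 + B))
O(y) = 1 + y (O(y) = y + 1/(3 - 2) = y + 1/1 = y + 1 = 1 + y)
((-10 - 21)*(-1 + 71) + O(7))² = ((-10 - 21)*(-1 + 71) + (1 + 7))² = (-31*70 + 8)² = (-2170 + 8)² = (-2162)² = 4674244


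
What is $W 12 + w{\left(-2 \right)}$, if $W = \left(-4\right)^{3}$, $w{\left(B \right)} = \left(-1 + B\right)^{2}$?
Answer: $-759$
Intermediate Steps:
$W = -64$
$W 12 + w{\left(-2 \right)} = \left(-64\right) 12 + \left(-1 - 2\right)^{2} = -768 + \left(-3\right)^{2} = -768 + 9 = -759$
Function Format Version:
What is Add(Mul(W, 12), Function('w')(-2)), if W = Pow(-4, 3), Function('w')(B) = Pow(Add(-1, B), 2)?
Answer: -759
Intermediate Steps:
W = -64
Add(Mul(W, 12), Function('w')(-2)) = Add(Mul(-64, 12), Pow(Add(-1, -2), 2)) = Add(-768, Pow(-3, 2)) = Add(-768, 9) = -759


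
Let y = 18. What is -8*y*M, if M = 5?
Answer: -720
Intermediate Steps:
-8*y*M = -144*5 = -8*90 = -720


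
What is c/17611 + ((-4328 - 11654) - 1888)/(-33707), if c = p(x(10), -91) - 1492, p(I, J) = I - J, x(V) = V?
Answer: 267822133/593613977 ≈ 0.45117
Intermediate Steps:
c = -1391 (c = (10 - 1*(-91)) - 1492 = (10 + 91) - 1492 = 101 - 1492 = -1391)
c/17611 + ((-4328 - 11654) - 1888)/(-33707) = -1391/17611 + ((-4328 - 11654) - 1888)/(-33707) = -1391*1/17611 + (-15982 - 1888)*(-1/33707) = -1391/17611 - 17870*(-1/33707) = -1391/17611 + 17870/33707 = 267822133/593613977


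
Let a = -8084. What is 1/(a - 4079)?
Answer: -1/12163 ≈ -8.2217e-5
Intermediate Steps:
1/(a - 4079) = 1/(-8084 - 4079) = 1/(-12163) = -1/12163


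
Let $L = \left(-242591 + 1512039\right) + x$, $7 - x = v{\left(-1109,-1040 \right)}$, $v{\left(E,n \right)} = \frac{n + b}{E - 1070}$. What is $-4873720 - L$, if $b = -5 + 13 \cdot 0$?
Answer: $- \frac{13385977280}{2179} \approx -6.1432 \cdot 10^{6}$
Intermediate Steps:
$b = -5$ ($b = -5 + 0 = -5$)
$v{\left(E,n \right)} = \frac{-5 + n}{-1070 + E}$ ($v{\left(E,n \right)} = \frac{n - 5}{E - 1070} = \frac{-5 + n}{-1070 + E}$)
$x = \frac{14208}{2179}$ ($x = 7 - \frac{-5 - 1040}{-1070 - 1109} = 7 - \frac{1}{-2179} \left(-1045\right) = 7 - \left(- \frac{1}{2179}\right) \left(-1045\right) = 7 - \frac{1045}{2179} = \frac{14208}{2179} \approx 6.5204$)
$L = \frac{2766141400}{2179}$ ($L = \left(-242591 + 1512039\right) + \frac{14208}{2179} = 1269448 + \frac{14208}{2179} = \frac{2766141400}{2179} \approx 1.2695 \cdot 10^{6}$)
$-4873720 - L = -4873720 - \frac{2766141400}{2179} = - \frac{13385977280}{2179}$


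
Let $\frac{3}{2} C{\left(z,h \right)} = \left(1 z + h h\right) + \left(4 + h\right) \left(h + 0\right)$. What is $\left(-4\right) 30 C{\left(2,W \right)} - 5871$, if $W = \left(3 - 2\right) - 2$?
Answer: $-5871$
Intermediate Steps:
$W = -1$ ($W = \left(3 - 2\right) - 2 = 1 - 2 = -1$)
$C{\left(z,h \right)} = \frac{2 z}{3} + \frac{2 h^{2}}{3} + \frac{2 h \left(4 + h\right)}{3}$ ($C{\left(z,h \right)} = \frac{2 \left(\left(1 z + h h\right) + \left(4 + h\right) \left(h + 0\right)\right)}{3} = \frac{2 \left(\left(z + h^{2}\right) + \left(4 + h\right) h\right)}{3} = \frac{2 \left(\left(z + h^{2}\right) + h \left(4 + h\right)\right)}{3} = \frac{2 \left(z + h^{2} + h \left(4 + h\right)\right)}{3} = \frac{2 z}{3} + \frac{2 h^{2}}{3} + \frac{2 h \left(4 + h\right)}{3}$)
$\left(-4\right) 30 C{\left(2,W \right)} - 5871 = \left(-4\right) 30 \left(\frac{2}{3} \cdot 2 + \frac{4 \left(-1\right)^{2}}{3} + \frac{8}{3} \left(-1\right)\right) - 5871 = - 120 \left(\frac{4}{3} + \frac{4}{3} \cdot 1 - \frac{8}{3}\right) - 5871 = - 120 \left(\frac{4}{3} + \frac{4}{3} - \frac{8}{3}\right) - 5871 = \left(-120\right) 0 - 5871 = 0 - 5871 = -5871$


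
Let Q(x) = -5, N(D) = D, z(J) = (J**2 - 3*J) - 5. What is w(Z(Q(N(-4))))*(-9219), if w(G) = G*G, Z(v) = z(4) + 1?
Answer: 0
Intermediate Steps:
z(J) = -5 + J**2 - 3*J
Z(v) = 0 (Z(v) = (-5 + 4**2 - 3*4) + 1 = (-5 + 16 - 12) + 1 = -1 + 1 = 0)
w(G) = G**2
w(Z(Q(N(-4))))*(-9219) = 0**2*(-9219) = 0*(-9219) = 0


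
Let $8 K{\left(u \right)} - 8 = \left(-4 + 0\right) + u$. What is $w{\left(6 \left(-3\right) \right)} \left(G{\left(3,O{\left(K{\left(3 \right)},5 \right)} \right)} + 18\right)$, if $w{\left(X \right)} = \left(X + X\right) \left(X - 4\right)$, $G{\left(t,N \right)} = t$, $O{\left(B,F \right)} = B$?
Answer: $16632$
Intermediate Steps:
$K{\left(u \right)} = \frac{1}{2} + \frac{u}{8}$ ($K{\left(u \right)} = 1 + \frac{\left(-4 + 0\right) + u}{8} = 1 + \frac{-4 + u}{8} = 1 + \left(- \frac{1}{2} + \frac{u}{8}\right) = \frac{1}{2} + \frac{u}{8}$)
$w{\left(X \right)} = 2 X \left(-4 + X\right)$
$w{\left(6 \left(-3\right) \right)} \left(G{\left(3,O{\left(K{\left(3 \right)},5 \right)} \right)} + 18\right) = 2 \cdot 6 \left(-3\right) \left(-4 + 6 \left(-3\right)\right) \left(3 + 18\right) = 2 \left(-18\right) \left(-4 - 18\right) 21 = 2 \left(-18\right) \left(-22\right) 21 = 792 \cdot 21 = 16632$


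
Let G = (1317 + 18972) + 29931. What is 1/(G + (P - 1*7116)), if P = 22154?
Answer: 1/65258 ≈ 1.5324e-5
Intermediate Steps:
G = 50220 (G = 20289 + 29931 = 50220)
1/(G + (P - 1*7116)) = 1/(50220 + (22154 - 1*7116)) = 1/(50220 + (22154 - 7116)) = 1/(50220 + 15038) = 1/65258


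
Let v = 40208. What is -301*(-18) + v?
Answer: 45626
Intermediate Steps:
-301*(-18) + v = -301*(-18) + 40208 = 5418 + 40208 = 45626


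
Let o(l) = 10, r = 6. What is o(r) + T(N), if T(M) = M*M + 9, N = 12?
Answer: 163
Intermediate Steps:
T(M) = 9 + M**2 (T(M) = M**2 + 9 = 9 + M**2)
o(r) + T(N) = 10 + (9 + 12**2) = 10 + (9 + 144) = 10 + 153 = 163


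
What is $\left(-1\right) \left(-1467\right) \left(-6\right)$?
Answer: $-8802$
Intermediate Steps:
$\left(-1\right) \left(-1467\right) \left(-6\right) = 1467 \left(-6\right) = -8802$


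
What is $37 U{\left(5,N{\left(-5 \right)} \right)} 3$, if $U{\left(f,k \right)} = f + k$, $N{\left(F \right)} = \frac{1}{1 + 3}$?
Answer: $\frac{2331}{4} \approx 582.75$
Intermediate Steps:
$N{\left(F \right)} = \frac{1}{4}$
$37 U{\left(5,N{\left(-5 \right)} \right)} 3 = 37 \left(5 + \frac{1}{4}\right) 3 = 37 \cdot \frac{21}{4} \cdot 3 = \frac{777}{4} \cdot 3 = \frac{2331}{4}$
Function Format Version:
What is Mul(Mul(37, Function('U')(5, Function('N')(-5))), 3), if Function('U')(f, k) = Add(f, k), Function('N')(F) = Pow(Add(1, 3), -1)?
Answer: Rational(2331, 4) ≈ 582.75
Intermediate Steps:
Function('N')(F) = Rational(1, 4) (Function('N')(F) = Pow(4, -1) = Rational(1, 4))
Mul(Mul(37, Function('U')(5, Function('N')(-5))), 3) = Mul(Mul(37, Add(5, Rational(1, 4))), 3) = Mul(Mul(37, Rational(21, 4)), 3) = Mul(Rational(777, 4), 3) = Rational(2331, 4)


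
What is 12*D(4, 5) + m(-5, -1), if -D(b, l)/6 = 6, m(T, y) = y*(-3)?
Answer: -429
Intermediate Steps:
m(T, y) = -3*y
D(b, l) = -36 (D(b, l) = -6*6 = -36)
12*D(4, 5) + m(-5, -1) = 12*(-36) - 3*(-1) = -432 + 3 = -429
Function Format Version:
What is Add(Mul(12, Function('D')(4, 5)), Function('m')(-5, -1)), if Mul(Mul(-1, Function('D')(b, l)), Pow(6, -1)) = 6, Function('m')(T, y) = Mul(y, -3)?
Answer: -429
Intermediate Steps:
Function('m')(T, y) = Mul(-3, y)
Function('D')(b, l) = -36 (Function('D')(b, l) = Mul(-6, 6) = -36)
Add(Mul(12, Function('D')(4, 5)), Function('m')(-5, -1)) = Add(Mul(12, -36), Mul(-3, -1)) = Add(-432, 3) = -429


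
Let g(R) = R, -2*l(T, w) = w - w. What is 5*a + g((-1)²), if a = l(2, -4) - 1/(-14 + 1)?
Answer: 18/13 ≈ 1.3846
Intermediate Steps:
l(T, w) = 0 (l(T, w) = -(w - w)/2 = -½*0 = 0)
a = 1/13 (a = 0 - 1/(-14 + 1) = 0 - 1/(-13) = 0 - 1*(-1/13) = 0 + 1/13 = 1/13 ≈ 0.076923)
5*a + g((-1)²) = 5*(1/13) + (-1)² = 5/13 + 1 = 18/13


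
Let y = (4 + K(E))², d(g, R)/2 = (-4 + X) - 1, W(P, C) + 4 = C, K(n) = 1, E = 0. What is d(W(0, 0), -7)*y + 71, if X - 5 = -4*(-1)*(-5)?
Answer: -929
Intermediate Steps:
X = -15 (X = 5 - 4*(-1)*(-5) = 5 + 4*(-5) = 5 - 20 = -15)
W(P, C) = -4 + C
d(g, R) = -40 (d(g, R) = 2*((-4 - 15) - 1) = 2*(-19 - 1) = 2*(-20) = -40)
y = 25 (y = (4 + 1)² = 5² = 25)
d(W(0, 0), -7)*y + 71 = -40*25 + 71 = -1000 + 71 = -929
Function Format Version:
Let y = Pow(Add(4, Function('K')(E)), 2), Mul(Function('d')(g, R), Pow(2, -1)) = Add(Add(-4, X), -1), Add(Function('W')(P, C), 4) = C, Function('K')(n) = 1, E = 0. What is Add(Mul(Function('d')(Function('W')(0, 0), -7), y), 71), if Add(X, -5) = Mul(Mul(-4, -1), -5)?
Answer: -929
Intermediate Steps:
X = -15 (X = Add(5, Mul(Mul(-4, -1), -5)) = Add(5, Mul(4, -5)) = Add(5, -20) = -15)
Function('W')(P, C) = Add(-4, C)
Function('d')(g, R) = -40 (Function('d')(g, R) = Mul(2, Add(Add(-4, -15), -1)) = Mul(2, Add(-19, -1)) = Mul(2, -20) = -40)
y = 25 (y = Pow(Add(4, 1), 2) = Pow(5, 2) = 25)
Add(Mul(Function('d')(Function('W')(0, 0), -7), y), 71) = Add(Mul(-40, 25), 71) = Add(-1000, 71) = -929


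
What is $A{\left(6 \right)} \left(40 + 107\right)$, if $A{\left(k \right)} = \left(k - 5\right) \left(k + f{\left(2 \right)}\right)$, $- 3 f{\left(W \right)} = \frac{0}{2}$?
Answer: $882$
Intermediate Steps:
$f{\left(W \right)} = 0$ ($f{\left(W \right)} = - \frac{0 \cdot \frac{1}{2}}{3} = \left(- \frac{1}{3}\right) 0 = 0$)
$A{\left(k \right)} = k \left(-5 + k\right)$ ($A{\left(k \right)} = \left(k - 5\right) \left(k + 0\right) = \left(-5 + k\right) k = k \left(-5 + k\right)$)
$A{\left(6 \right)} \left(40 + 107\right) = 6 \left(-5 + 6\right) \left(40 + 107\right) = 6 \cdot 1 \cdot 147 = 6 \cdot 147 = 882$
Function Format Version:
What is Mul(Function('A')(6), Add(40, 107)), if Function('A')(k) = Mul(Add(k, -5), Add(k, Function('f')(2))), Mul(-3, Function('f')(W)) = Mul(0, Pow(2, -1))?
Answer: 882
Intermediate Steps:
Function('f')(W) = 0 (Function('f')(W) = Mul(Rational(-1, 3), Mul(0, Pow(2, -1))) = Mul(Rational(-1, 3), Mul(0, Rational(1, 2))) = Mul(Rational(-1, 3), 0) = 0)
Function('A')(k) = Mul(k, Add(-5, k)) (Function('A')(k) = Mul(Add(k, -5), Add(k, 0)) = Mul(Add(-5, k), k) = Mul(k, Add(-5, k)))
Mul(Function('A')(6), Add(40, 107)) = Mul(Mul(6, Add(-5, 6)), Add(40, 107)) = Mul(Mul(6, 1), 147) = Mul(6, 147) = 882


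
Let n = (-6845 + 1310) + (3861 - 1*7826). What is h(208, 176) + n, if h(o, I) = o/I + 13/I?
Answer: -1671779/176 ≈ -9498.8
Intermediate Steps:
h(o, I) = 13/I + o/I
n = -9500 (n = -5535 + (3861 - 7826) = -5535 - 3965 = -9500)
h(208, 176) + n = (13 + 208)/176 - 9500 = (1/176)*221 - 9500 = 221/176 - 9500 = -1671779/176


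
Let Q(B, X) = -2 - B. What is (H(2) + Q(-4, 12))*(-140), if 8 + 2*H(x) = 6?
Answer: -140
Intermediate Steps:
H(x) = -1 (H(x) = -4 + (½)*6 = -4 + 3 = -1)
(H(2) + Q(-4, 12))*(-140) = (-1 + (-2 - 1*(-4)))*(-140) = (-1 + (-2 + 4))*(-140) = (-1 + 2)*(-140) = 1*(-140) = -140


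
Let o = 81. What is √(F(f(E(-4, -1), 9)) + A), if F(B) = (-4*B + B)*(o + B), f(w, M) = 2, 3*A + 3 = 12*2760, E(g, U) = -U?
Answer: √10541 ≈ 102.67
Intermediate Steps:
A = 11039 (A = -1 + (12*2760)/3 = -1 + (⅓)*33120 = -1 + 11040 = 11039)
F(B) = -3*B*(81 + B) (F(B) = (-4*B + B)*(81 + B) = (-3*B)*(81 + B) = -3*B*(81 + B))
√(F(f(E(-4, -1), 9)) + A) = √(-3*2*(81 + 2) + 11039) = √(-3*2*83 + 11039) = √(-498 + 11039) = √10541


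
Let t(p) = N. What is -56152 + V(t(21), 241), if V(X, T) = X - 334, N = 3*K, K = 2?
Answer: -56480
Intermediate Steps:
N = 6 (N = 3*2 = 6)
t(p) = 6
V(X, T) = -334 + X
-56152 + V(t(21), 241) = -56152 + (-334 + 6) = -56152 - 328 = -56480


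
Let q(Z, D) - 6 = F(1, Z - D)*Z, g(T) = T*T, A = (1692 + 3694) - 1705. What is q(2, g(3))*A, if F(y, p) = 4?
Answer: 51534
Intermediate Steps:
A = 3681 (A = 5386 - 1705 = 3681)
g(T) = T²
q(Z, D) = 6 + 4*Z
q(2, g(3))*A = (6 + 4*2)*3681 = (6 + 8)*3681 = 14*3681 = 51534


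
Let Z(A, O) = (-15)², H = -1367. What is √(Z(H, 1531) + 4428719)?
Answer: 4*√276809 ≈ 2104.5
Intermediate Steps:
Z(A, O) = 225
√(Z(H, 1531) + 4428719) = √(225 + 4428719) = √4428944 = 4*√276809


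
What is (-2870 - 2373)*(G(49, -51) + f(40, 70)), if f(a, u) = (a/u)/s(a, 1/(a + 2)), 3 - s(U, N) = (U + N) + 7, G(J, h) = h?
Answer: 494535489/1849 ≈ 2.6746e+5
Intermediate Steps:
s(U, N) = -4 - N - U (s(U, N) = 3 - ((U + N) + 7) = 3 - ((N + U) + 7) = 3 - (7 + N + U) = 3 + (-7 - N - U) = -4 - N - U)
f(a, u) = a/(u*(-4 - a - 1/(2 + a))) (f(a, u) = (a/u)/(-4 - 1/(a + 2) - a) = (a/u)/(-4 - 1/(2 + a) - a) = (a/u)/(-4 - a - 1/(2 + a)) = a/(u*(-4 - a - 1/(2 + a))))
(-2870 - 2373)*(G(49, -51) + f(40, 70)) = (-2870 - 2373)*(-51 - 1*40*(2 + 40)/(70*(1 + (2 + 40)*(4 + 40)))) = -5243*(-51 - 1*40*1/70*42/(1 + 42*44)) = -5243*(-51 - 1*40*1/70*42/(1 + 1848)) = -5243*(-51 - 1*40*1/70*42/1849) = -5243*(-51 - 1*40*1/70*1/1849*42) = -5243*(-51 - 24/1849) = -5243*(-94323/1849) = 494535489/1849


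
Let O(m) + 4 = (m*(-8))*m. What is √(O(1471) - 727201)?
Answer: I*√18037933 ≈ 4247.1*I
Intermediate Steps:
O(m) = -4 - 8*m² (O(m) = -4 + (m*(-8))*m = -4 + (-8*m)*m = -4 - 8*m²)
√(O(1471) - 727201) = √((-4 - 8*1471²) - 727201) = √((-4 - 8*2163841) - 727201) = √((-4 - 17310728) - 727201) = √(-17310732 - 727201) = √(-18037933) = I*√18037933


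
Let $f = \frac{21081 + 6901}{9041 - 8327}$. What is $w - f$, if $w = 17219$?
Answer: $\frac{360776}{21} \approx 17180.0$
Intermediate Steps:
$f = \frac{823}{21}$ ($f = \frac{27982}{714} = 27982 \cdot \frac{1}{714} = \frac{823}{21} \approx 39.19$)
$w - f = 17219 - \frac{823}{21} = \frac{360776}{21}$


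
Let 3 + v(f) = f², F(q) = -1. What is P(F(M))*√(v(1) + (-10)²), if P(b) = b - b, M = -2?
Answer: 0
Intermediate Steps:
v(f) = -3 + f²
P(b) = 0
P(F(M))*√(v(1) + (-10)²) = 0*√((-3 + 1²) + (-10)²) = 0*√((-3 + 1) + 100) = 0*√(-2 + 100) = 0*√98 = 0*(7*√2) = 0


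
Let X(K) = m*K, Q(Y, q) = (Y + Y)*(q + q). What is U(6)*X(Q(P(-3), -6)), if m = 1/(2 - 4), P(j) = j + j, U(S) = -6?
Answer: 432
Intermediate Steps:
P(j) = 2*j
m = -1/2 (m = 1/(-2) = -1/2 ≈ -0.50000)
Q(Y, q) = 4*Y*q (Q(Y, q) = (2*Y)*(2*q) = 4*Y*q)
X(K) = -K/2
U(6)*X(Q(P(-3), -6)) = -(-3)*4*(2*(-3))*(-6) = -(-3)*4*(-6)*(-6) = -(-3)*144 = -6*(-72) = 432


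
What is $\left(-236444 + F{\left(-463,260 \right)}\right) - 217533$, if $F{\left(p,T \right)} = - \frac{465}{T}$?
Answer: $- \frac{23606897}{52} \approx -4.5398 \cdot 10^{5}$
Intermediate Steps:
$\left(-236444 + F{\left(-463,260 \right)}\right) - 217533 = \left(-236444 - \frac{465}{260}\right) - 217533 = \left(-236444 - \frac{93}{52}\right) - 217533 = - \frac{12295181}{52} - 217533 = - \frac{23606897}{52}$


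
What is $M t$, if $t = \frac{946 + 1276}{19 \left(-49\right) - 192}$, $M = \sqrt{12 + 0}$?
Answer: $- \frac{4444 \sqrt{3}}{1123} \approx -6.8542$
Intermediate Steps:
$M = 2 \sqrt{3}$ ($M = \sqrt{12} = 2 \sqrt{3} \approx 3.4641$)
$t = - \frac{2222}{1123}$ ($t = \frac{2222}{-931 - 192} = \frac{2222}{-1123} = 2222 \left(- \frac{1}{1123}\right) = - \frac{2222}{1123} \approx -1.9786$)
$M t = 2 \sqrt{3} \left(- \frac{2222}{1123}\right) = - \frac{4444 \sqrt{3}}{1123}$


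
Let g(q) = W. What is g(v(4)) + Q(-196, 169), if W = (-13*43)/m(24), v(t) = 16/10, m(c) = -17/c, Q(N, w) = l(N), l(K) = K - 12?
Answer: 9880/17 ≈ 581.18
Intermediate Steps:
l(K) = -12 + K
Q(N, w) = -12 + N
v(t) = 8/5 (v(t) = 16*(⅒) = 8/5)
W = 13416/17 (W = (-13*43)/((-17/24)) = -559/((-17*1/24)) = -559/(-17/24) = -559*(-24/17) = 13416/17 ≈ 789.18)
g(q) = 13416/17
g(v(4)) + Q(-196, 169) = 13416/17 + (-12 - 196) = 13416/17 - 208 = 9880/17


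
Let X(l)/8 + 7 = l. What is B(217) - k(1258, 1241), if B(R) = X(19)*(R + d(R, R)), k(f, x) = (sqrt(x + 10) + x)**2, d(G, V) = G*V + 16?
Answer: 3001580 - 7446*sqrt(139) ≈ 2.9138e+6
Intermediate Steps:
d(G, V) = 16 + G*V
X(l) = -56 + 8*l
k(f, x) = (x + sqrt(10 + x))**2 (k(f, x) = (sqrt(10 + x) + x)**2 = (x + sqrt(10 + x))**2)
B(R) = 1536 + 96*R + 96*R**2 (B(R) = (-56 + 8*19)*(R + (16 + R*R)) = (-56 + 152)*(R + (16 + R**2)) = 96*(16 + R + R**2) = 1536 + 96*R + 96*R**2)
B(217) - k(1258, 1241) = (1536 + 96*217 + 96*217**2) - (1241 + sqrt(10 + 1241))**2 = (1536 + 20832 + 96*47089) - (1241 + sqrt(1251))**2 = (1536 + 20832 + 4520544) - (1241 + 3*sqrt(139))**2 = 4542912 - (1241 + 3*sqrt(139))**2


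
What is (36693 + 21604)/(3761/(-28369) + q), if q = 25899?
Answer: 1653827593/734724970 ≈ 2.2509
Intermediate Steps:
(36693 + 21604)/(3761/(-28369) + q) = (36693 + 21604)/(3761/(-28369) + 25899) = 58297/(3761*(-1/28369) + 25899) = 58297/(-3761/28369 + 25899) = 58297/(734724970/28369) = 58297*(28369/734724970) = 1653827593/734724970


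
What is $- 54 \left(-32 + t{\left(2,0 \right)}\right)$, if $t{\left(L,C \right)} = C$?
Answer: $1728$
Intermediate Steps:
$- 54 \left(-32 + t{\left(2,0 \right)}\right) = - 54 \left(-32 + 0\right) = \left(-54\right) \left(-32\right) = 1728$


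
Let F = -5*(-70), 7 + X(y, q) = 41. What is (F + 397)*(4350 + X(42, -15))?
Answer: 3274848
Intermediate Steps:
X(y, q) = 34 (X(y, q) = -7 + 41 = 34)
F = 350
(F + 397)*(4350 + X(42, -15)) = (350 + 397)*(4350 + 34) = 747*4384 = 3274848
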